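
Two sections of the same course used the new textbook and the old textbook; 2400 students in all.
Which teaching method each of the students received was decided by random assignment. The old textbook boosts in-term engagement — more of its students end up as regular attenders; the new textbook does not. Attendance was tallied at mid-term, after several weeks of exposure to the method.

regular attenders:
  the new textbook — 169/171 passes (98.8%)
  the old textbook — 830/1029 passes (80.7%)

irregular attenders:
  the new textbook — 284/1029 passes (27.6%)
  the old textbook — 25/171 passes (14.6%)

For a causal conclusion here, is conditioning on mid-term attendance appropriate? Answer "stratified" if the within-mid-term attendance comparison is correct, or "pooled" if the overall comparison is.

The distribution of mid-term attendance is itself part of what the teaching method does — it is an intermediate outcome. Holding it fixed would remove that part of the effect; the total effect is the pooled difference.
Pooled: the new textbook 37.8% vs the old textbook 71.2%; the old textbook is higher overall.

pooled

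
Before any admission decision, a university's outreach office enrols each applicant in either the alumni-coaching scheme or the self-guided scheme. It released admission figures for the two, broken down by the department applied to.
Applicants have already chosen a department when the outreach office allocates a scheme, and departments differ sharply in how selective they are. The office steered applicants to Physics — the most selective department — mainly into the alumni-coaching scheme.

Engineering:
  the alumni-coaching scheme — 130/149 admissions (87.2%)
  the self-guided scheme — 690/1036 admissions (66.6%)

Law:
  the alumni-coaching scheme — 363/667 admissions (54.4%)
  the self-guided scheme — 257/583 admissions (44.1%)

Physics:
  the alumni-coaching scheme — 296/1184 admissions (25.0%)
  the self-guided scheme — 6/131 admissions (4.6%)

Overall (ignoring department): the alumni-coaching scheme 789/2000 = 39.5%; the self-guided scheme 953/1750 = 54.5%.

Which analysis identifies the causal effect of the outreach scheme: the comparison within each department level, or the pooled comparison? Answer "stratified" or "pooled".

the alumni-coaching scheme is higher inside every department stratum but the self-guided scheme is higher in aggregate. Whether to stratify depends on how department relates to the outreach scheme.
Department satisfies the back-door criterion: it is not a descendant of the outreach scheme, and it blocks the spurious path from outreach scheme to outcome. Adjusting for it (i.e., using the within-department rates) gives the causal effect.
Within each level — Engineering: 87.2% vs 66.6%; Law: 54.4% vs 44.1%; Physics: 25.0% vs 4.6% — the alumni-coaching scheme is higher every time.

stratified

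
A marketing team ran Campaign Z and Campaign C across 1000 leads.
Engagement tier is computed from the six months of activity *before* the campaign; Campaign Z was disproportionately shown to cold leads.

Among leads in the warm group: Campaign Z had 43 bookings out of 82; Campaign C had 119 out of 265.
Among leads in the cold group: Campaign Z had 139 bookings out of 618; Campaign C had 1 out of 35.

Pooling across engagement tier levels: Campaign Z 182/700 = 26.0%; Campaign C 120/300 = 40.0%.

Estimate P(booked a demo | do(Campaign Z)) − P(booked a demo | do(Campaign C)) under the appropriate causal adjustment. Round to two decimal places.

+0.15

The imbalance in engagement tier arose from how leads were allocated, not from anything the campaign did; and engagement tier independently affects the outcome. The pooled gap is confounded — condition on engagement tier.
Adjusting over the population distribution of engagement tier: 0.347·(0.524−0.449) + 0.653·(0.225−0.029) = +0.154.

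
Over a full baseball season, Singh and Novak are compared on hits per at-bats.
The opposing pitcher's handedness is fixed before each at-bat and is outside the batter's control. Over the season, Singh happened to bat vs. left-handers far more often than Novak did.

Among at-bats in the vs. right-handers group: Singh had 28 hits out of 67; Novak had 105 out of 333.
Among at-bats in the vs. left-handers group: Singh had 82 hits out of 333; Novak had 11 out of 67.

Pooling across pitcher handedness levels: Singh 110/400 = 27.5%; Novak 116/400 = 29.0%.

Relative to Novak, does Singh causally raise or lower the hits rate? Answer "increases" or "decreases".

increases

The pitcher handedness-specific comparison favours Singh throughout, but the pooled figures favour Novak. The question is whether to condition on pitcher handedness.
Here pitcher handedness is a common cause — it drives both which player a case falls under and the outcome. The crude comparison mixes populations; the stratum-specific rates are the causally relevant ones.
Within each level — vs. right-handers: 41.8% vs 31.5%; vs. left-handers: 24.6% vs 16.4% — Singh is higher every time.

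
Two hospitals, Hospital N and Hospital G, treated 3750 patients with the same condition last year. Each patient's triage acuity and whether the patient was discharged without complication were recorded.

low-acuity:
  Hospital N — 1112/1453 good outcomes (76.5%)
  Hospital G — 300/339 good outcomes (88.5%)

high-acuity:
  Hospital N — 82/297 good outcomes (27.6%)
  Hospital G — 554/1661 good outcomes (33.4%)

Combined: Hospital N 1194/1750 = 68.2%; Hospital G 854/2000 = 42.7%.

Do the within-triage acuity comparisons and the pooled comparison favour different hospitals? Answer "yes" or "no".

Within each triage acuity level (low-acuity 76.5% vs 88.5%; high-acuity 27.6% vs 33.4%), Hospital G has the higher rate every time. Pooled: 68.2% vs 42.7% — Hospital N has the higher rate overall. The two comparisons disagree.

yes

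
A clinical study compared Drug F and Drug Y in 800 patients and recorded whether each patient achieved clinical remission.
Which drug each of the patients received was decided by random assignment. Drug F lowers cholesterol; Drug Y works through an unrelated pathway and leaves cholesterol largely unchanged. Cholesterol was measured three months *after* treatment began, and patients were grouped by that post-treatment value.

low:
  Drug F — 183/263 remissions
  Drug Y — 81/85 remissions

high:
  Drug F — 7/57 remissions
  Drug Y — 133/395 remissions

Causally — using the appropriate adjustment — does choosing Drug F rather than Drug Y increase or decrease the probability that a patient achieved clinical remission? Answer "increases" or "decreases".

Cholesterol here is a post-treatment variable shaped by the drug; conditioning on it would introduce bias rather than remove it. The overall comparison is the causal one.
Pooled: Drug F 59.4% vs Drug Y 44.6%; Drug F is higher overall.

increases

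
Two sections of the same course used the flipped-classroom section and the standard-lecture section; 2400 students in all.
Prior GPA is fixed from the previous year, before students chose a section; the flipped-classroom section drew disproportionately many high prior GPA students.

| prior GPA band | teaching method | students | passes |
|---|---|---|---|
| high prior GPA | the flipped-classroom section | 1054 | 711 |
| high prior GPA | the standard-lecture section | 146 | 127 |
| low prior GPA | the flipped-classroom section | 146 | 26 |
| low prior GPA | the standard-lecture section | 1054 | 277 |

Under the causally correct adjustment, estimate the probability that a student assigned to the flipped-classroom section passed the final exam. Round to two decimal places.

The prior GPA band-specific comparison favours the standard-lecture section throughout, but the pooled figures favour the flipped-classroom section. The question is whether to condition on prior GPA band.
Prior GPA band satisfies the back-door criterion: it is not a descendant of the teaching method, and it blocks the spurious path from teaching method to outcome. Adjusting for it (i.e., using the within-prior GPA band rates) gives the causal effect.
Standardising the flipped-classroom section to the population prior GPA band mix: 0.500·711/1054 + 0.500·26/146 = 0.426.

0.43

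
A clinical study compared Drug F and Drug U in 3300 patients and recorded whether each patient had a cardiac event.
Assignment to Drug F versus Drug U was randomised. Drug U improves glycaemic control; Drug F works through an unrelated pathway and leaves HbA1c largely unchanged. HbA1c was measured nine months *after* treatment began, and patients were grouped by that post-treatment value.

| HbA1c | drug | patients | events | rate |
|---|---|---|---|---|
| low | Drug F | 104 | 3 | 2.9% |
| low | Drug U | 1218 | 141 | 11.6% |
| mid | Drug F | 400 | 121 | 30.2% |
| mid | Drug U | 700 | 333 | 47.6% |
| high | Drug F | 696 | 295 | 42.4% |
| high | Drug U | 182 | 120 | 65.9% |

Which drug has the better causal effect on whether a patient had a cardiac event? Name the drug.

HbA1c is downstream of the drug. One should not condition on a consequence of treatment, so the overall rates are the right comparison.
Pooled: Drug F 34.9% vs Drug U 28.3%; Drug U is lower overall.

Drug U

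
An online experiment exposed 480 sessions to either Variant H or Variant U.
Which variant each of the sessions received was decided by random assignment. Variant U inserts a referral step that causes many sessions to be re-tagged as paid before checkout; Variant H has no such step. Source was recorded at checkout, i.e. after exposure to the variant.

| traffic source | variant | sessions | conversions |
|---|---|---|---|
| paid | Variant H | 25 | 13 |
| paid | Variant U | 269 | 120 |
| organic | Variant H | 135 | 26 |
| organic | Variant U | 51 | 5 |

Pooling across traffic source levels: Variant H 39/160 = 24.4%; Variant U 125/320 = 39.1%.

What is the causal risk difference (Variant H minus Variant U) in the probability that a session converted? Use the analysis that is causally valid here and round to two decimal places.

-0.15

Variant H is higher inside every traffic source stratum but Variant U is higher in aggregate. Whether to stratify depends on how traffic source relates to the variant.
Traffic source is recorded after the variant and is itself shifted by it — it sits on the causal path from variant to outcome. Conditioning on a mediator would strip out part of the effect we want; the pooled comparison gives the total causal effect.
The causal difference is the pooled difference: 0.244 − 0.391 = -0.147.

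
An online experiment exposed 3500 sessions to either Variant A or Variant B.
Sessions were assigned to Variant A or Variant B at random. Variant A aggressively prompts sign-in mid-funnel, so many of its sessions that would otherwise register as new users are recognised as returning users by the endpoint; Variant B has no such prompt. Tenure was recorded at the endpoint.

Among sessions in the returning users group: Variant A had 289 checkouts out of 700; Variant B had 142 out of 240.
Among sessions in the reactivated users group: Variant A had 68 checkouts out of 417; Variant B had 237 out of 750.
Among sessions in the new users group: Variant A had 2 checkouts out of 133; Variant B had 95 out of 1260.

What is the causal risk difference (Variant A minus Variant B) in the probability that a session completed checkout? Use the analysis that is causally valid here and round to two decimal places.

Stratifying would compare variants among sessions the variants themselves sorted into user tenure groups — a form of selection on an intermediate. The unconditioned pooled rates give the total causal effect.
The causal difference is the pooled difference: 0.287 − 0.211 = +0.077.

+0.08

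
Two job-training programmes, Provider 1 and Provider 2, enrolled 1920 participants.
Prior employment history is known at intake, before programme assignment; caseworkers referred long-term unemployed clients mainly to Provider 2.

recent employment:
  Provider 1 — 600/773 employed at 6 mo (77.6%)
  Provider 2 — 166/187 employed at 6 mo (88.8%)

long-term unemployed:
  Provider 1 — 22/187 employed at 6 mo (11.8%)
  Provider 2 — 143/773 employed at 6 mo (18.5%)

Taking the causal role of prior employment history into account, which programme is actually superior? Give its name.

Provider 2

Within every prior employment history level Provider 2 has the higher rate, yet pooled Provider 1 does — Simpson's reversal.
Since prior employment history is a pre-existing factor (not a product of the programme) and it affects the outcome on its own, it is a confounder. The stratified rates, not the pooled rate, identify the causal effect.
Within each level — recent employment: 77.6% vs 88.8%; long-term unemployed: 11.8% vs 18.5% — Provider 2 is higher every time.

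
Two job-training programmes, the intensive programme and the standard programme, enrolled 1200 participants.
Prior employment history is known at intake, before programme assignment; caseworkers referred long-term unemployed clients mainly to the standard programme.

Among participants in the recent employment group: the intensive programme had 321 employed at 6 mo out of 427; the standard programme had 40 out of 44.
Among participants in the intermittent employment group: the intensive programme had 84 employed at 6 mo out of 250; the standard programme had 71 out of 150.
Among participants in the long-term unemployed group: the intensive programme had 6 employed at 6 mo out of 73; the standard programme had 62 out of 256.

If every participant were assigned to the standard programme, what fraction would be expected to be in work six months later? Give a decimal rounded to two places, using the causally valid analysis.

the standard programme is higher inside every prior employment history stratum but the intensive programme is higher in aggregate. Whether to stratify depends on how prior employment history relates to the programme.
Prior employment history differs across programmes for reasons unrelated to any effect of the programme itself, and it separately predicts the outcome — a classic confounder. We must compare within prior employment history levels.
Standardising the standard programme to the population prior employment history mix: 0.393·40/44 + 0.333·71/150 + 0.274·62/256 = 0.581.

0.58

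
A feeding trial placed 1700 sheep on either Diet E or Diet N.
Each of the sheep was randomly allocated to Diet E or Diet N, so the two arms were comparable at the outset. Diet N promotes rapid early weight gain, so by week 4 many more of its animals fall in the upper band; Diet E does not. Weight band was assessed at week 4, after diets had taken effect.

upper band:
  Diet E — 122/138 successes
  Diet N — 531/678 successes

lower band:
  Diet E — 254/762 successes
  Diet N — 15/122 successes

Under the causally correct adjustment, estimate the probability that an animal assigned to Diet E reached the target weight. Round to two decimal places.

0.42

Because the diet influences week-4 weight band, week-4 weight band is a post-treatment mediator, not a confounder. Stratifying on it would bias the estimate; the causal effect is the crude pooled difference.
So P(outcome | do(Diet E)) is just the pooled rate for Diet E: 376/900 = 0.418.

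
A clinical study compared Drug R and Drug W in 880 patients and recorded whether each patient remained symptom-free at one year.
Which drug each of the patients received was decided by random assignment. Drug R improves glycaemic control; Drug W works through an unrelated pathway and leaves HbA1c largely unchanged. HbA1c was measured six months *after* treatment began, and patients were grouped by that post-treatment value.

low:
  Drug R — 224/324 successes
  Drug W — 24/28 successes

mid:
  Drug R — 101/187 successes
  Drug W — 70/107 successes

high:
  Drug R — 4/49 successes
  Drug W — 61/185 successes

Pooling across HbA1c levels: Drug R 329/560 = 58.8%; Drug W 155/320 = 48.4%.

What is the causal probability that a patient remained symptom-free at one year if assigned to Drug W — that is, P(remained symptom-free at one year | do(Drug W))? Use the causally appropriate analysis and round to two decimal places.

0.48

Drug W is higher inside every HbA1c stratum but Drug R is higher in aggregate. Whether to stratify depends on how HbA1c relates to the drug.
HbA1c is recorded after the drug and is itself shifted by it — it sits on the causal path from drug to outcome. Conditioning on a mediator would strip out part of the effect we want; the pooled comparison gives the total causal effect.
So P(outcome | do(Drug W)) is just the pooled rate for Drug W: 155/320 = 0.484.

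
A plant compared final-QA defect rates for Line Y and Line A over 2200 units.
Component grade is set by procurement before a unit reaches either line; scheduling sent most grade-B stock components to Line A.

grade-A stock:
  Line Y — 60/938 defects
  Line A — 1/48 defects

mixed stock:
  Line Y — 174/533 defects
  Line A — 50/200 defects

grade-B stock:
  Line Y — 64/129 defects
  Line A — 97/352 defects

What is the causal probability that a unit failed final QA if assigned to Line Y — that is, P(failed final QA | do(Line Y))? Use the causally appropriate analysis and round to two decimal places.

0.25

The stratified and pooled comparisons disagree (Line A wins within each component grade; Line Y wins overall), so the answer turns on the causal role of component grade.
Component grade differs across lines for reasons unrelated to any effect of the line itself, and it separately predicts the outcome — a classic confounder. We must compare within component grade levels.
Standardising Line Y to the population component grade mix: 0.448·60/938 + 0.333·174/533 + 0.219·64/129 = 0.246.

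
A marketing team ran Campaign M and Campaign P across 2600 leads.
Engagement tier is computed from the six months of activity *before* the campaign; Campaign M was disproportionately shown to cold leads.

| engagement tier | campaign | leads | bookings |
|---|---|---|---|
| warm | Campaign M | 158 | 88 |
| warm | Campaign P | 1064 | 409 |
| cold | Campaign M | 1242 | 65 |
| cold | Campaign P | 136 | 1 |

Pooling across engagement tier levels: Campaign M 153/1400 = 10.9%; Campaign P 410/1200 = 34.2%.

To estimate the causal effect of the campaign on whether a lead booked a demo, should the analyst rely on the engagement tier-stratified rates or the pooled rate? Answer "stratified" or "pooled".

The stratified and pooled comparisons disagree (Campaign M wins within each engagement tier; Campaign P wins overall), so the answer turns on the causal role of engagement tier.
Nothing the campaign does changes engagement tier; the imbalance is an allocation artefact. With engagement tier also predicting the outcome, the pooled figure is confounded, and the within-stratum comparison is the causal one.
Within each level — warm: 55.7% vs 38.4%; cold: 5.2% vs 0.7% — Campaign M is higher every time.

stratified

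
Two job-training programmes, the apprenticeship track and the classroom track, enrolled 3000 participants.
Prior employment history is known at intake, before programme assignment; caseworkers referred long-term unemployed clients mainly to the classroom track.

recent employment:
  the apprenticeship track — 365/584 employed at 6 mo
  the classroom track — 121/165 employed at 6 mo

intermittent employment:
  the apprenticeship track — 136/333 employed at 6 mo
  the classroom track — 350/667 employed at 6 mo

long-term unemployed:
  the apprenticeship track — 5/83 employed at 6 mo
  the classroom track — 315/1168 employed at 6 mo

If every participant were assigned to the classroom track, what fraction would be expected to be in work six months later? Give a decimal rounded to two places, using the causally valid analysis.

0.47

the classroom track is higher inside every prior employment history stratum but the apprenticeship track is higher in aggregate. Whether to stratify depends on how prior employment history relates to the programme.
Prior employment history satisfies the back-door criterion: it is not a descendant of the programme, and it blocks the spurious path from programme to outcome. Adjusting for it (i.e., using the within-prior employment history rates) gives the causal effect.
Standardising the classroom track to the population prior employment history mix: 0.250·121/165 + 0.333·350/667 + 0.417·315/1168 = 0.470.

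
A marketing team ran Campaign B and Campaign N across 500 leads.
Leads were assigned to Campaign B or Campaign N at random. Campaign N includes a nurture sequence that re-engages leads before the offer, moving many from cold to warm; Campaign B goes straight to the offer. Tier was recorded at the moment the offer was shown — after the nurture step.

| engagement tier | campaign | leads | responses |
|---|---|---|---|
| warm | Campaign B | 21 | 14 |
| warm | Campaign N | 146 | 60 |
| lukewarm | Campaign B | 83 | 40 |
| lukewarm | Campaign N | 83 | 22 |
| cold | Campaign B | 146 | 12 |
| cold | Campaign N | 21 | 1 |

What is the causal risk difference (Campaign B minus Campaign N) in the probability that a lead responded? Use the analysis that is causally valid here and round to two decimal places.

-0.07

Stratifying would compare campaigns among leads the campaigns themselves sorted into engagement tier groups — a form of selection on an intermediate. The unconditioned pooled rates give the total causal effect.
The causal difference is the pooled difference: 0.264 − 0.332 = -0.068.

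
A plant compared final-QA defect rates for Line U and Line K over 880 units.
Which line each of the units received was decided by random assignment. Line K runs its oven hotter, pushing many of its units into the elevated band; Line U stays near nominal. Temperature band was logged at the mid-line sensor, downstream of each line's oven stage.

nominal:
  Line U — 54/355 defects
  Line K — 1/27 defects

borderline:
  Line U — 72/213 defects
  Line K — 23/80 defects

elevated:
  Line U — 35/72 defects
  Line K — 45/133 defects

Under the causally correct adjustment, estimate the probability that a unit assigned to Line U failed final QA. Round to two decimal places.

0.25

The distribution of in-process temperature band is itself part of what the line does — it is an intermediate outcome. Holding it fixed would remove that part of the effect; the total effect is the pooled difference.
So P(outcome | do(Line U)) is just the pooled rate for Line U: 161/640 = 0.252.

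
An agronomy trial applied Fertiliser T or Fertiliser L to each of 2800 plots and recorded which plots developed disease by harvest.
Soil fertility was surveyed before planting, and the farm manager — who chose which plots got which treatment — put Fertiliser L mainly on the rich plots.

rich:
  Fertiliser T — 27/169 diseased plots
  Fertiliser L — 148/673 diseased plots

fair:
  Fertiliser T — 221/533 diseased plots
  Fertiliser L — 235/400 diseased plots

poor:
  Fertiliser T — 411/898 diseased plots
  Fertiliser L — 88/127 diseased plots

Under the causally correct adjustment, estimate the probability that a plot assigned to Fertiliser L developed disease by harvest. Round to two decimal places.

0.52

Nothing the fertiliser does changes soil fertility; the imbalance is an allocation artefact. With soil fertility also predicting the outcome, the pooled figure is confounded, and the within-stratum comparison is the causal one.
Standardising Fertiliser L to the population soil fertility mix: 0.301·148/673 + 0.333·235/400 + 0.366·88/127 = 0.516.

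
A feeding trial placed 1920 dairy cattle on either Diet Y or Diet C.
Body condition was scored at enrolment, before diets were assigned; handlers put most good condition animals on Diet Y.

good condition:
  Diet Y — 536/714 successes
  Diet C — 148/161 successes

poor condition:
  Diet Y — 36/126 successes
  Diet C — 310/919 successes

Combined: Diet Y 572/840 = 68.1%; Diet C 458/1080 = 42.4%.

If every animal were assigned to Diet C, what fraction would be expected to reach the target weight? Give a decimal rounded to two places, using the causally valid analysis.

Since starting body condition is a pre-existing factor (not a product of the diet) and it affects the outcome on its own, it is a confounder. The stratified rates, not the pooled rate, identify the causal effect.
Standardising Diet C to the population starting body condition mix: 0.456·148/161 + 0.544·310/919 = 0.603.

0.60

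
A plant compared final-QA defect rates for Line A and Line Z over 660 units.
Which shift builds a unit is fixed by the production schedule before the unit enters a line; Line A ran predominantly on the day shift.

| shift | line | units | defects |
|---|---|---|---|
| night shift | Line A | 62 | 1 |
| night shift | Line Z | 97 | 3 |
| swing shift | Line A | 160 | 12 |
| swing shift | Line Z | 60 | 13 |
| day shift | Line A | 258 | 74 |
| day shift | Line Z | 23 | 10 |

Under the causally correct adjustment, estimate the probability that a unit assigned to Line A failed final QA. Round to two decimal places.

The stratified and pooled comparisons disagree (Line A wins within each shift; Line Z wins overall), so the answer turns on the causal role of shift.
Nothing the line does changes shift; the imbalance is an allocation artefact. With shift also predicting the outcome, the pooled figure is confounded, and the within-stratum comparison is the causal one.
Standardising Line A to the population shift mix: 0.241·1/62 + 0.333·12/160 + 0.426·74/258 = 0.151.

0.15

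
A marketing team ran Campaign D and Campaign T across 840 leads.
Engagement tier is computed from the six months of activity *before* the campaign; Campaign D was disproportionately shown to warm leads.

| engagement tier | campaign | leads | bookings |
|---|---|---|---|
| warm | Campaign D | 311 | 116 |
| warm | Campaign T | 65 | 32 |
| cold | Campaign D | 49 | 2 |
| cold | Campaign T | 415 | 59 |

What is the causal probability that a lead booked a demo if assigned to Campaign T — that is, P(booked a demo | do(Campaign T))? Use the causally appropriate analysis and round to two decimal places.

Here engagement tier is a common cause — it drives both which campaign a case falls under and the outcome. The crude comparison mixes populations; the stratum-specific rates are the causally relevant ones.
Standardising Campaign T to the population engagement tier mix: 0.448·32/65 + 0.552·59/415 = 0.299.

0.30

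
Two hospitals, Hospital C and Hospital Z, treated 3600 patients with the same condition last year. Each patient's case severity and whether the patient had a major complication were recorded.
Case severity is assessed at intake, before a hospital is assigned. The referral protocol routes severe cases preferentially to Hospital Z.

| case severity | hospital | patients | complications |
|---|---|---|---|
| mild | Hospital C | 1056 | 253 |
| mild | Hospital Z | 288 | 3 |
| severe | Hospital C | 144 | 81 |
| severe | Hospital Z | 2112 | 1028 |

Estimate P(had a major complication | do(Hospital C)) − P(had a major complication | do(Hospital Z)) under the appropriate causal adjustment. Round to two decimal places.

The imbalance in case severity arose from how patients were allocated, not from anything the hospital did; and case severity independently affects the outcome. The pooled gap is confounded — condition on case severity.
Adjusting over the population distribution of case severity: 0.373·(0.240−0.010) + 0.627·(0.562−0.487) = +0.133.

+0.13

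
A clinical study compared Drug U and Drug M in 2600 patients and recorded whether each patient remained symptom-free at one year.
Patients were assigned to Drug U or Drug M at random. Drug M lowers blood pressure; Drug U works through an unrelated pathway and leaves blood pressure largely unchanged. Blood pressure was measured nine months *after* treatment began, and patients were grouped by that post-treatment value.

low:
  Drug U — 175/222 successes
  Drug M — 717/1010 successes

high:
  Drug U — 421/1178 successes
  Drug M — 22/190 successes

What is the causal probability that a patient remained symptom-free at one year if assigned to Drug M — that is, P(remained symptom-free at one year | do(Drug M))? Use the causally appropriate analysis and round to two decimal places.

Blood pressure lies on the pathway drug → blood pressure → outcome, so adjusting for it blocks the indirect effect. For the total causal effect of drug, use the unadjusted pooled rates.
So P(outcome | do(Drug M)) is just the pooled rate for Drug M: 739/1200 = 0.616.

0.62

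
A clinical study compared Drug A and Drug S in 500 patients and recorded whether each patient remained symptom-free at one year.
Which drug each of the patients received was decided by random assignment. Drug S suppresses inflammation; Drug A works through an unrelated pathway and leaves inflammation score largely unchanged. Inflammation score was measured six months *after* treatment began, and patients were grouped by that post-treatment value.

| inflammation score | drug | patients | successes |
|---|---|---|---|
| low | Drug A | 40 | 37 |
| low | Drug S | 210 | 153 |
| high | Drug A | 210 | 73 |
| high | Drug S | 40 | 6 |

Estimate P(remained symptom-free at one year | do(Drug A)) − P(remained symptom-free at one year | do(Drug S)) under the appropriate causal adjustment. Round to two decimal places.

Drug A is higher inside every inflammation score stratum but Drug S is higher in aggregate. Whether to stratify depends on how inflammation score relates to the drug.
The distribution of inflammation score is itself part of what the drug does — it is an intermediate outcome. Holding it fixed would remove that part of the effect; the total effect is the pooled difference.
The causal difference is the pooled difference: 0.440 − 0.636 = -0.196.

-0.20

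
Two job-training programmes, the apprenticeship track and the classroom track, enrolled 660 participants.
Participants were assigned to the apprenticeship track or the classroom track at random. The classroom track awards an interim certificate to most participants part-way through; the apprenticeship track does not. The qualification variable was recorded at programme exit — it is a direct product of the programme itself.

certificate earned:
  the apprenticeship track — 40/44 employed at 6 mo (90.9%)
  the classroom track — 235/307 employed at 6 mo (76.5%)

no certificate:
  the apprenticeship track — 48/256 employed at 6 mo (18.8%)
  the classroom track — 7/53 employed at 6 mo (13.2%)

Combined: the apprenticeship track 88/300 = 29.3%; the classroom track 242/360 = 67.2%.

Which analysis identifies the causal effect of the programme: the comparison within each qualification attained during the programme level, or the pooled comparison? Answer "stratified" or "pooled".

pooled

Qualification attained during the programme here is a post-treatment variable shaped by the programme; conditioning on it would introduce bias rather than remove it. The overall comparison is the causal one.
Pooled: the apprenticeship track 29.3% vs the classroom track 67.2%; the classroom track is higher overall.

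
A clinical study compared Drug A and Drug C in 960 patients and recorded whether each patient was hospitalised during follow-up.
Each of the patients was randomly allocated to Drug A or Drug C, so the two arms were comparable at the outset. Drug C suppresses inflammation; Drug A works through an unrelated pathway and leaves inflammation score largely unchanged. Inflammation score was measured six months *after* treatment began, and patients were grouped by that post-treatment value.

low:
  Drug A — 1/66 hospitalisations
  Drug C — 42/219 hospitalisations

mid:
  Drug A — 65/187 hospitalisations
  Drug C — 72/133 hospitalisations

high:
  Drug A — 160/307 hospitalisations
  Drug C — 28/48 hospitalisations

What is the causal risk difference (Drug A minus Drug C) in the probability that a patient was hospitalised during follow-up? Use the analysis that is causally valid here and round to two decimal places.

+0.05

The stratified and pooled comparisons disagree (Drug A wins within each inflammation score; Drug C wins overall), so the answer turns on the causal role of inflammation score.
Inflammation score is downstream of the drug. One should not condition on a consequence of treatment, so the overall rates are the right comparison.
The causal difference is the pooled difference: 0.404 − 0.355 = +0.049.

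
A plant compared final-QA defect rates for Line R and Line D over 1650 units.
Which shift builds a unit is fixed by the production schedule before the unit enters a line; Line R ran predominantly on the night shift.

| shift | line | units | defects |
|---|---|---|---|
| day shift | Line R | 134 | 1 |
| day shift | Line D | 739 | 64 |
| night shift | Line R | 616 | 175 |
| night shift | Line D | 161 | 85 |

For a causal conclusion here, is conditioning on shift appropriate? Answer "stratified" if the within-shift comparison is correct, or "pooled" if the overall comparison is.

Shift satisfies the back-door criterion: it is not a descendant of the line, and it blocks the spurious path from line to outcome. Adjusting for it (i.e., using the within-shift rates) gives the causal effect.
Within each level — day shift: 0.7% vs 8.7%; night shift: 28.4% vs 52.8% — Line R is lower every time.

stratified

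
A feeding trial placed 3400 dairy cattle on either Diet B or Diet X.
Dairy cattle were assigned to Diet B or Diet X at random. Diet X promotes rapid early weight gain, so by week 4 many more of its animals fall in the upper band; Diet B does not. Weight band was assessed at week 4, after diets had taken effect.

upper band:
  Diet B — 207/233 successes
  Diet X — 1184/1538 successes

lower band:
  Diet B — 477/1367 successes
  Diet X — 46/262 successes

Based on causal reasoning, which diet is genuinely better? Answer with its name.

The week-4 weight band-specific comparison favours Diet B throughout, but the pooled figures favour Diet X. The question is whether to condition on week-4 weight band.
Week-4 weight band is downstream of the diet. One should not condition on a consequence of treatment, so the overall rates are the right comparison.
Pooled: Diet B 42.8% vs Diet X 68.3%; Diet X is higher overall.

Diet X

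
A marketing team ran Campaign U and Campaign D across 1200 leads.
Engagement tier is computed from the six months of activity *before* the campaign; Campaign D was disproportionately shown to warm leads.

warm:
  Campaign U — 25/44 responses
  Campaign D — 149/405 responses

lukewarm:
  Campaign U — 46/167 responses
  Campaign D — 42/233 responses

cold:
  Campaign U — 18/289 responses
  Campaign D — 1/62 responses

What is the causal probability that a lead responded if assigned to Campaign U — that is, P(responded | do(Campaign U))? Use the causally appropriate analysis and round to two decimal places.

Nothing the campaign does changes engagement tier; the imbalance is an allocation artefact. With engagement tier also predicting the outcome, the pooled figure is confounded, and the within-stratum comparison is the causal one.
Standardising Campaign U to the population engagement tier mix: 0.374·25/44 + 0.333·46/167 + 0.292·18/289 = 0.323.

0.32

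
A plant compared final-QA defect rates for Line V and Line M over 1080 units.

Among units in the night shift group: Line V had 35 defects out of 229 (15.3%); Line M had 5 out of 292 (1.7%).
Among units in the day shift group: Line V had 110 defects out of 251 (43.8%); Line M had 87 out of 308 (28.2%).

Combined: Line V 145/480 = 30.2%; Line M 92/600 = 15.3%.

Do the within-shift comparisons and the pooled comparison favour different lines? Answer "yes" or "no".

Within each shift level (night shift 15.3% vs 1.7%; day shift 43.8% vs 28.2%), Line M has the lower rate every time. Pooled: 30.2% vs 15.3% — Line M has the lower rate overall. They agree.

no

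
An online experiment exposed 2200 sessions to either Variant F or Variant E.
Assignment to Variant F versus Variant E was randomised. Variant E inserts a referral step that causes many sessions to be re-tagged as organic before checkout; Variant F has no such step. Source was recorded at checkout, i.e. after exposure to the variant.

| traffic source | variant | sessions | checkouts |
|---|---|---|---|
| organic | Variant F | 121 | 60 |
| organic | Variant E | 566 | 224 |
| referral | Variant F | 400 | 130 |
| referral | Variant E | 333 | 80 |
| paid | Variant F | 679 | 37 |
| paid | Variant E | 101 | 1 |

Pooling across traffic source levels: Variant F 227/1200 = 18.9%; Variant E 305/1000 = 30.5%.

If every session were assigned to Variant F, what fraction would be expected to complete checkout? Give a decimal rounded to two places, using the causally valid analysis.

0.19

The distribution of traffic source is itself part of what the variant does — it is an intermediate outcome. Holding it fixed would remove that part of the effect; the total effect is the pooled difference.
So P(outcome | do(Variant F)) is just the pooled rate for Variant F: 227/1200 = 0.189.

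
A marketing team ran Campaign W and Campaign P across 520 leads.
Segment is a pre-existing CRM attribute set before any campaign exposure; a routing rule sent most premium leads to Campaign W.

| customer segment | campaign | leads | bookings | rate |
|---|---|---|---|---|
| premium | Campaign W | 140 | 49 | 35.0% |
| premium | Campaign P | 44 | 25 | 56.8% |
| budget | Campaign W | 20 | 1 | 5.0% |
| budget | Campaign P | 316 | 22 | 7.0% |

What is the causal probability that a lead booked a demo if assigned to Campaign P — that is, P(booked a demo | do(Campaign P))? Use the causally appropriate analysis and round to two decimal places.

0.25

Here customer segment is a common cause — it drives both which campaign a case falls under and the outcome. The crude comparison mixes populations; the stratum-specific rates are the causally relevant ones.
Standardising Campaign P to the population customer segment mix: 0.354·25/44 + 0.646·22/316 = 0.246.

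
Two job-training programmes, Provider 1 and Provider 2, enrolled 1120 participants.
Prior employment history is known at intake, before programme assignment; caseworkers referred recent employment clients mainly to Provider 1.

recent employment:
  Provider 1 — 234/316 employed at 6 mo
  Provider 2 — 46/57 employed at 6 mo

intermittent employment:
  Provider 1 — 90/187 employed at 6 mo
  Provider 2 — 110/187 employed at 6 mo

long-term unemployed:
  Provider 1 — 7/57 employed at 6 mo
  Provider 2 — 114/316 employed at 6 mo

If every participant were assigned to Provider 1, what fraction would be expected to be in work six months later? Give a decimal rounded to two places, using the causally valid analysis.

The prior employment history-specific comparison favours Provider 2 throughout, but the pooled figures favour Provider 1. The question is whether to condition on prior employment history.
Since prior employment history is a pre-existing factor (not a product of the programme) and it affects the outcome on its own, it is a confounder. The stratified rates, not the pooled rate, identify the causal effect.
Standardising Provider 1 to the population prior employment history mix: 0.333·234/316 + 0.334·90/187 + 0.333·7/57 = 0.448.

0.45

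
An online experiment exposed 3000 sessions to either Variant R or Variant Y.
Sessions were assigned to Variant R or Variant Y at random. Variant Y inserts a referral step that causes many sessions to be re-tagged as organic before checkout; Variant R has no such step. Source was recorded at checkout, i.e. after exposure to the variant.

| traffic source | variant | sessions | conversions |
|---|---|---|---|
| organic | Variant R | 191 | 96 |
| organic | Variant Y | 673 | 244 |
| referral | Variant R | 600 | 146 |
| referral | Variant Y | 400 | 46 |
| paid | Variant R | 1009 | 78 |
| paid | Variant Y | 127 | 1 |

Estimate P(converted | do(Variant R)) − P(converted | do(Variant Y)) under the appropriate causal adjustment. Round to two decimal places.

-0.06

Traffic source here is a post-treatment variable shaped by the variant; conditioning on it would introduce bias rather than remove it. The overall comparison is the causal one.
The causal difference is the pooled difference: 0.178 − 0.242 = -0.065.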